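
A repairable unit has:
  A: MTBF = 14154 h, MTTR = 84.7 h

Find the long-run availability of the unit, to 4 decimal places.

A(A) = MTBF/(MTBF+MTTR) = 14154/(14154+84.7) = 0.9941

0.9941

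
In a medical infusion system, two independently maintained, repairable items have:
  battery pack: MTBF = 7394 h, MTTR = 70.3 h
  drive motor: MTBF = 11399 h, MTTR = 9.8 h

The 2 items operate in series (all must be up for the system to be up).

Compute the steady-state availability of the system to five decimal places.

0.98973

A(battery pack) = MTBF/(MTBF+MTTR) = 7394/(7394+70.3) = 0.990582
A(drive motor) = MTBF/(MTBF+MTTR) = 11399/(11399+9.8) = 0.999141
Series availability: 0.990582 × 0.999141 = 0.98973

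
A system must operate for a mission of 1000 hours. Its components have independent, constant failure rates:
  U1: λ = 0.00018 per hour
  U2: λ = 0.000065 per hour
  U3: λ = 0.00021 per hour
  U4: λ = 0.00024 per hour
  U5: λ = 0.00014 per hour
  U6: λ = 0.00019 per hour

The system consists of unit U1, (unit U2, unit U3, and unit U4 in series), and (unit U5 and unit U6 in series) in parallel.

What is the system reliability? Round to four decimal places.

R(U1) = exp(−0.00018 × 1000) = 0.835270
R(U2) = exp(−0.000065 × 1000) = 0.937067
R(U3) = exp(−0.00021 × 1000) = 0.810584
R(U4) = exp(−0.00024 × 1000) = 0.786628
R(U5) = exp(−0.00014 × 1000) = 0.869358
R(U6) = exp(−0.00019 × 1000) = 0.826959
Series (U2, U3, and U4): 0.937067 × 0.810584 × 0.786628 = 0.597500
Series (U5 and U6): 0.869358 × 0.826959 = 0.718923
Parallel (U1, [0.597500], and [0.718923]): 1 − (1 − 0.835270)(1 − 0.597500)(1 − 0.718923) = 0.9814

0.9814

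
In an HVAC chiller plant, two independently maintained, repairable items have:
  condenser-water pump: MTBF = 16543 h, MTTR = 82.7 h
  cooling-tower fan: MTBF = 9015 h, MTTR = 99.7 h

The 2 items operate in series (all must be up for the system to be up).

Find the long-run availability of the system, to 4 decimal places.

A(condenser-water pump) = MTBF/(MTBF+MTTR) = 16543/(16543+82.7) = 0.995026
A(cooling-tower fan) = MTBF/(MTBF+MTTR) = 9015/(9015+99.7) = 0.989062
Series availability: 0.995026 × 0.989062 = 0.9841

0.9841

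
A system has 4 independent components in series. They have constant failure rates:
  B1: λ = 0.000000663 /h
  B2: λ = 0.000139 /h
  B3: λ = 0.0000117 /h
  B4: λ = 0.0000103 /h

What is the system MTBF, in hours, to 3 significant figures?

Series of exponential components: λ_sys = Σ λ_i
λ_sys = 0.000000663 + 0.000139 + 0.0000117 + 0.0000103 = 1.6166e-04 /h
MTBF = 1 / λ_sys = 6190 h

6190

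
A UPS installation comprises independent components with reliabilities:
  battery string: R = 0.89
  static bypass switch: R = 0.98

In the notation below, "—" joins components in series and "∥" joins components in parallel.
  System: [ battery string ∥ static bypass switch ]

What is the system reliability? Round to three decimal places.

Parallel (battery string and static bypass switch): 1 − (1 − 0.89000)(1 − 0.98000) = 0.998

0.998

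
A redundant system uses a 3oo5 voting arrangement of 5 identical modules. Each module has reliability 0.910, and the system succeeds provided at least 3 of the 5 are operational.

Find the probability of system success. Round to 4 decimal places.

R = Σ_{i=3}^{5} C(5,i) p^i (1−p)^{5−i} with p = 0.910
C(5,3)·0.910^3·0.090^2 = 0.061039
C(5,4)·0.910^4·0.090^1 = 0.308587
C(5,5)·0.910^5·0.090^0 = 0.624032
Sum = 0.9937

0.9937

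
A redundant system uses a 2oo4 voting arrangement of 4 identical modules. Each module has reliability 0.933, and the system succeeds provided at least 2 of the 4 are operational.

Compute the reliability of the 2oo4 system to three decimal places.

R = Σ_{i=2}^{4} C(4,i) p^i (1−p)^{4−i} with p = 0.933
C(4,2)·0.933^2·0.067^2 = 0.02345
C(4,3)·0.933^3·0.067^1 = 0.21766
C(4,4)·0.933^4·0.067^0 = 0.75775
Sum = 0.999

0.999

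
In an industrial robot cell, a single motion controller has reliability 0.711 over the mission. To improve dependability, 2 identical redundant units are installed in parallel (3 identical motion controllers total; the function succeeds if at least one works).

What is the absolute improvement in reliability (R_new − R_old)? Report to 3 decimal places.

R_before = 0.711
R_after = 1 − (1 − 0.711)^3 = 0.976
ΔR = 0.976 − 0.711 = 0.265

0.265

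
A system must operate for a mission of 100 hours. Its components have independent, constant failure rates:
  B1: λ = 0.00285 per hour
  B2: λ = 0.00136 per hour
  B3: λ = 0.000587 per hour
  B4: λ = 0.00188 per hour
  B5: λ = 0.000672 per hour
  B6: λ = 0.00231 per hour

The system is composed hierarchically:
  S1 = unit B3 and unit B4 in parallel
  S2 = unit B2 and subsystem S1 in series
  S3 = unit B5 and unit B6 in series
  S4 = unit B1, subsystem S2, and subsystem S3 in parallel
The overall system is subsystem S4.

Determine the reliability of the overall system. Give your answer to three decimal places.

0.991

R(B1) = exp(−0.00285 × 100) = 0.75201
R(B2) = exp(−0.00136 × 100) = 0.87284
R(B3) = exp(−0.000587 × 100) = 0.94299
R(B4) = exp(−0.00188 × 100) = 0.82861
R(B5) = exp(−0.000672 × 100) = 0.93501
R(B6) = exp(−0.00231 × 100) = 0.79374
Parallel (B3 and B4): 1 − (1 − 0.94299)(1 − 0.82861) = 0.99023
Series (B2 and [0.99023]): 0.87284 × 0.99023 = 0.86431
Series (B5 and B6): 0.93501 × 0.79374 = 0.74215
Parallel (B1, [0.86431], and [0.74215]): 1 − (1 − 0.75201)(1 − 0.86431)(1 − 0.74215) = 0.991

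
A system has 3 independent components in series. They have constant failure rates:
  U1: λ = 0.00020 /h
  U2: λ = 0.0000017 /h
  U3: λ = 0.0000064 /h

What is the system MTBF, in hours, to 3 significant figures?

Series of exponential components: λ_sys = Σ λ_i
λ_sys = 0.00020 + 0.0000017 + 0.0000064 = 2.0810e-04 /h
MTBF = 1 / λ_sys = 4810 h

4810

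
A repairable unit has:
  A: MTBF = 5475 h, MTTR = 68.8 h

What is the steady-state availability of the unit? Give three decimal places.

A(A) = MTBF/(MTBF+MTTR) = 5475/(5475+68.8) = 0.988

0.988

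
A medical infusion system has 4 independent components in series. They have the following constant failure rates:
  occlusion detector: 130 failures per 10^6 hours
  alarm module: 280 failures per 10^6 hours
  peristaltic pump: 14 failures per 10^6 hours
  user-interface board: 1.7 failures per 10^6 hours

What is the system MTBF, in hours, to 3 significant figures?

2350

Series of exponential components: λ_sys = Σ λ_i
λ_sys = 0.00013 + 0.00028 + 0.000014 + 0.0000017 = 4.2570e-04 /h
MTBF = 1 / λ_sys = 2350 h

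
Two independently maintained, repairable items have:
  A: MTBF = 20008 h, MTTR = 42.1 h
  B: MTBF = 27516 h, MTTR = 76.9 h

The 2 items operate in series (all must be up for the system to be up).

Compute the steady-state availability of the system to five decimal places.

A(A) = MTBF/(MTBF+MTTR) = 20008/(20008+42.1) = 0.997900
A(B) = MTBF/(MTBF+MTTR) = 27516/(27516+76.9) = 0.997213
Series availability: 0.997900 × 0.997213 = 0.99512

0.99512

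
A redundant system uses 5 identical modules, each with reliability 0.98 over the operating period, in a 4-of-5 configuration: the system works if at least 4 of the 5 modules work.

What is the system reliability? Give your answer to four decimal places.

0.9962

R = Σ_{i=4}^{5} C(5,i) p^i (1−p)^{5−i} with p = 0.98
C(5,4)·0.98^4·0.02^1 = 0.092237
C(5,5)·0.98^5·0.02^0 = 0.903921
Sum = 0.9962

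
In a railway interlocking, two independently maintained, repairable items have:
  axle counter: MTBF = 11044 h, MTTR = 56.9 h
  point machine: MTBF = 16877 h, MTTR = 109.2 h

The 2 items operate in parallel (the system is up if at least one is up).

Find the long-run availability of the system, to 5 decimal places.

A(axle counter) = MTBF/(MTBF+MTTR) = 11044/(11044+56.9) = 0.994874
A(point machine) = MTBF/(MTBF+MTTR) = 16877/(16877+109.2) = 0.993571
Parallel availability: 1 − (1 − 0.994874)(1 − 0.993571) = 0.99997

0.99997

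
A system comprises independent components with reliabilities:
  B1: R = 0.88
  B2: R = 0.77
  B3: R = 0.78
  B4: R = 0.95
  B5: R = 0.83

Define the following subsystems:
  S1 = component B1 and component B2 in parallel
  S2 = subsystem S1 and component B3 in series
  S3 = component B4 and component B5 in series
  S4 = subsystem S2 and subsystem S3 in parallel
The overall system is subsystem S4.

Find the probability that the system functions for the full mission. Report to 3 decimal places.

Parallel (B1 and B2): 1 − (1 − 0.88000)(1 − 0.77000) = 0.97240
Series ([0.97240] and B3): 0.97240 × 0.78000 = 0.75847
Series (B4 and B5): 0.95000 × 0.83000 = 0.78850
Parallel ([0.75847] and [0.78850]): 1 − (1 − 0.75847)(1 − 0.78850) = 0.949

0.949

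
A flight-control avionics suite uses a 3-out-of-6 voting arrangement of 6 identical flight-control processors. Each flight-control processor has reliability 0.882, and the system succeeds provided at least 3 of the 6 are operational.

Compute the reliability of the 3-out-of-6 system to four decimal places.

0.9976

R = Σ_{i=3}^{6} C(6,i) p^i (1−p)^{6−i} with p = 0.882
C(6,3)·0.882^3·0.118^3 = 0.022547
C(6,4)·0.882^4·0.118^2 = 0.126395
C(6,5)·0.882^5·0.118^1 = 0.377899
C(6,6)·0.882^6·0.118^0 = 0.470773
Sum = 0.9976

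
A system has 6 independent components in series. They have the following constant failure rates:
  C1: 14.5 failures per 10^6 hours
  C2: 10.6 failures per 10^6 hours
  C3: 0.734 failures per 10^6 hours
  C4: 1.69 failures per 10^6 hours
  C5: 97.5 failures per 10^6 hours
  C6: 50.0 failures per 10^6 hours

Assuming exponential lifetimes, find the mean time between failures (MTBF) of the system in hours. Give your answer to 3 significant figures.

Series of exponential components: λ_sys = Σ λ_i
λ_sys = 0.0000145 + 0.0000106 + 0.000000734 + 0.00000169 + 0.0000975 + 0.0000500 = 1.7502e-04 /h
MTBF = 1 / λ_sys = 5710 h

5710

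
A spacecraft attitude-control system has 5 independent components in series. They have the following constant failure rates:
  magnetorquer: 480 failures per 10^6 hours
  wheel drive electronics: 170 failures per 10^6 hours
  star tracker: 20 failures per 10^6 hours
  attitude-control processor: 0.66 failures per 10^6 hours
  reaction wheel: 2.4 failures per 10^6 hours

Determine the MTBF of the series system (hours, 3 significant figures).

Series of exponential components: λ_sys = Σ λ_i
λ_sys = 0.00048 + 0.00017 + 0.000020 + 0.00000066 + 0.0000024 = 6.7306e-04 /h
MTBF = 1 / λ_sys = 1490 h

1490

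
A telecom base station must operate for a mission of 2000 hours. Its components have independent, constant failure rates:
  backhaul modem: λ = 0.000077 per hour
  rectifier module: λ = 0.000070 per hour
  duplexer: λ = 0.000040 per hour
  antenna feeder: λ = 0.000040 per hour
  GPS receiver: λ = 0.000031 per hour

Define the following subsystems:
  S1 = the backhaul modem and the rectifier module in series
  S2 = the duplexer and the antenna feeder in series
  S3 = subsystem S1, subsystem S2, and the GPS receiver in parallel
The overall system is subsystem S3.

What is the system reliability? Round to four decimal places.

0.9977

R(backhaul modem) = exp(−0.000077 × 2000) = 0.857272
R(rectifier module) = exp(−0.000070 × 2000) = 0.869358
R(duplexer) = exp(−0.000040 × 2000) = 0.923116
R(antenna feeder) = exp(−0.000040 × 2000) = 0.923116
R(GPS receiver) = exp(−0.000031 × 2000) = 0.939883
Series (backhaul modem and rectifier module): 0.857272 × 0.869358 = 0.745276
Series (duplexer and antenna feeder): 0.923116 × 0.923116 = 0.852143
Parallel ([0.745276], [0.852143], and GPS receiver): 1 − (1 − 0.745276)(1 − 0.852143)(1 − 0.939883) = 0.9977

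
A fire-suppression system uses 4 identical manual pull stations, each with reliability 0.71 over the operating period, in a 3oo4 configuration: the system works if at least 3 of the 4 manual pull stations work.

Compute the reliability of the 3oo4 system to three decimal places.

R = Σ_{i=3}^{4} C(4,i) p^i (1−p)^{4−i} with p = 0.71
C(4,3)·0.71^3·0.29^1 = 0.41518
C(4,4)·0.71^4·0.29^0 = 0.25412
Sum = 0.669

0.669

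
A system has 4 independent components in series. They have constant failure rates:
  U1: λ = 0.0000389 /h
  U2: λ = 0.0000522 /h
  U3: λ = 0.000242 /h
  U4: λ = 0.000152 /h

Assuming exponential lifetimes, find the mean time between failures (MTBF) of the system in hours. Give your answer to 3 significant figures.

2060

Series of exponential components: λ_sys = Σ λ_i
λ_sys = 0.0000389 + 0.0000522 + 0.000242 + 0.000152 = 4.8510e-04 /h
MTBF = 1 / λ_sys = 2060 h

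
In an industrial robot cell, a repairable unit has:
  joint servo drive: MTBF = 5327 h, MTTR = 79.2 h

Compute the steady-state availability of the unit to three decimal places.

A(joint servo drive) = MTBF/(MTBF+MTTR) = 5327/(5327+79.2) = 0.985

0.985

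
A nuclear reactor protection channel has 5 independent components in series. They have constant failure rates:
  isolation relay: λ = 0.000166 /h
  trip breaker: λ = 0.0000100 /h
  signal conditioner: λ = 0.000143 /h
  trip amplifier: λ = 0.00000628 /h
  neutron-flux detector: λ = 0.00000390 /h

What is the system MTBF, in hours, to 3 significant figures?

Series of exponential components: λ_sys = Σ λ_i
λ_sys = 0.000166 + 0.0000100 + 0.000143 + 0.00000628 + 0.00000390 = 3.2918e-04 /h
MTBF = 1 / λ_sys = 3040 h

3040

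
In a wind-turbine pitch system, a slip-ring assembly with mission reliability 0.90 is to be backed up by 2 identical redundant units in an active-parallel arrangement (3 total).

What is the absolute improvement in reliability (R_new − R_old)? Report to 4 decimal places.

R_before = 0.90
R_after = 1 − (1 − 0.90)^3 = 0.9990
ΔR = 0.9990 − 0.90 = 0.0990

0.0990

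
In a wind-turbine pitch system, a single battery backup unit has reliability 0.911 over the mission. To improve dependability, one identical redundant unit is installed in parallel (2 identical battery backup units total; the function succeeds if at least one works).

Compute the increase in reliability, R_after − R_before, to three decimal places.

R_before = 0.911
R_after = 1 − (1 − 0.911)^2 = 0.992
ΔR = 0.992 − 0.911 = 0.081

0.081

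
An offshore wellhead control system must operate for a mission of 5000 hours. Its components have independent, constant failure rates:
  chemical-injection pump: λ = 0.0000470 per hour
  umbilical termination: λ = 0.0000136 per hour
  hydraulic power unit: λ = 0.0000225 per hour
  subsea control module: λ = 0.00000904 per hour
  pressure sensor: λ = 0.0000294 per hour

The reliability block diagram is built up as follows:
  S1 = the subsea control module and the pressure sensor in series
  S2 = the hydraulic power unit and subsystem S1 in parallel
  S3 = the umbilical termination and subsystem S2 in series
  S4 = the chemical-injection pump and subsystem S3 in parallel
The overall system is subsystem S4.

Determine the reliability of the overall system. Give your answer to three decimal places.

0.983

R(chemical-injection pump) = exp(−0.0000470 × 5000) = 0.79057
R(umbilical termination) = exp(−0.0000136 × 5000) = 0.93426
R(hydraulic power unit) = exp(−0.0000225 × 5000) = 0.89360
R(subsea control module) = exp(−0.00000904 × 5000) = 0.95581
R(pressure sensor) = exp(−0.0000294 × 5000) = 0.86329
Series (subsea control module and pressure sensor): 0.95581 × 0.86329 = 0.82514
Parallel (hydraulic power unit and [0.82514]): 1 − (1 − 0.89360)(1 − 0.82514) = 0.98139
Series (umbilical termination and [0.98139]): 0.93426 × 0.98139 = 0.91687
Parallel (chemical-injection pump and [0.91687]): 1 − (1 − 0.79057)(1 − 0.91687) = 0.983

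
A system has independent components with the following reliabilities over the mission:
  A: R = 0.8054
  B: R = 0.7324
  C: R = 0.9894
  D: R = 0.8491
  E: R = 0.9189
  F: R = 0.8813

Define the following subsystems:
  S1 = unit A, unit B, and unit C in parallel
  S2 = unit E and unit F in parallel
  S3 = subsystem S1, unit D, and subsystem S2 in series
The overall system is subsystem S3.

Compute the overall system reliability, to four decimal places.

0.8405

Parallel (A, B, and C): 1 − (1 − 0.805400)(1 − 0.732400)(1 − 0.989400) = 0.999448
Parallel (E and F): 1 − (1 − 0.918900)(1 − 0.881300) = 0.990373
Series ([0.999448], D, and [0.990373]): 0.999448 × 0.849100 × 0.990373 = 0.8405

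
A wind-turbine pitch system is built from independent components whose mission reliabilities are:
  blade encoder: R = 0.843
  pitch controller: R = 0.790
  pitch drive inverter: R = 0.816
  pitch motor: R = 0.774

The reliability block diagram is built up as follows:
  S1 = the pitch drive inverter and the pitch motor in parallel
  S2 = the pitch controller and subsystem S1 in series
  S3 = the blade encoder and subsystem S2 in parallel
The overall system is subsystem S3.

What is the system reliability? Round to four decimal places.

0.9619

Parallel (pitch drive inverter and pitch motor): 1 − (1 − 0.816000)(1 − 0.774000) = 0.958416
Series (pitch controller and [0.958416]): 0.790000 × 0.958416 = 0.757149
Parallel (blade encoder and [0.757149]): 1 − (1 − 0.843000)(1 − 0.757149) = 0.9619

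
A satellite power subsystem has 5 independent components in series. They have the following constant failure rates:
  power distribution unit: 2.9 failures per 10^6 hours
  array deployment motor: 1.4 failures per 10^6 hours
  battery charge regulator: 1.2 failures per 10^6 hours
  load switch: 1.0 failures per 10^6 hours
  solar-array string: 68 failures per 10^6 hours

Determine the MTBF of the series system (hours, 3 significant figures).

13400

Series of exponential components: λ_sys = Σ λ_i
λ_sys = 0.0000029 + 0.0000014 + 0.0000012 + 0.0000010 + 0.000068 = 7.4500e-05 /h
MTBF = 1 / λ_sys = 13400 h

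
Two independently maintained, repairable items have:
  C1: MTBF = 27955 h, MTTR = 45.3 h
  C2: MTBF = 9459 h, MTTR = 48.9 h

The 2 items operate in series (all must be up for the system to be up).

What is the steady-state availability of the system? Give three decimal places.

A(C1) = MTBF/(MTBF+MTTR) = 27955/(27955+45.3) = 0.998382
A(C2) = MTBF/(MTBF+MTTR) = 9459/(9459+48.9) = 0.994857
Series availability: 0.998382 × 0.994857 = 0.993

0.993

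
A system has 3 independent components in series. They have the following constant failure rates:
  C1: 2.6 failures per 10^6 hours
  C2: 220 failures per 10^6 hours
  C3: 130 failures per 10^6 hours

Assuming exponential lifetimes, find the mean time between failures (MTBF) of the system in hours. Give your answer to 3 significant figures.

Series of exponential components: λ_sys = Σ λ_i
λ_sys = 0.0000026 + 0.00022 + 0.00013 = 3.5260e-04 /h
MTBF = 1 / λ_sys = 2840 h

2840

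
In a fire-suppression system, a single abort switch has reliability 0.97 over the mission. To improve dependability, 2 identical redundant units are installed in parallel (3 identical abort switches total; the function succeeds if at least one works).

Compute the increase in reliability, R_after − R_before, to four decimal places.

R_before = 0.97
R_after = 1 − (1 − 0.97)^3 = 1.0000
ΔR = 1.0000 − 0.97 = 0.0300

0.0300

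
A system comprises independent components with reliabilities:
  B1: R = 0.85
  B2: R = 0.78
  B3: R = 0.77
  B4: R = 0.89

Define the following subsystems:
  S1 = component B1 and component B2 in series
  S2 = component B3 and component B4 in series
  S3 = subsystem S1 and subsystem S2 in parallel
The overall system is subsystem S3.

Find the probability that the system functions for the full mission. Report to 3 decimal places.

Series (B1 and B2): 0.85000 × 0.78000 = 0.66300
Series (B3 and B4): 0.77000 × 0.89000 = 0.68530
Parallel ([0.66300] and [0.68530]): 1 − (1 − 0.66300)(1 − 0.68530) = 0.894

0.894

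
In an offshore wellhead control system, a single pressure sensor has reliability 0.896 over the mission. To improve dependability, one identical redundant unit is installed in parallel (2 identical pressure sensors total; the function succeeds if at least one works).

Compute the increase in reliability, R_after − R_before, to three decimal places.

R_before = 0.896
R_after = 1 − (1 − 0.896)^2 = 0.989
ΔR = 0.989 − 0.896 = 0.093

0.093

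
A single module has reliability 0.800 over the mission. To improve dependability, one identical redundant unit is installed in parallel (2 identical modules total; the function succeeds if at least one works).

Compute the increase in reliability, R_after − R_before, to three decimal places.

R_before = 0.800
R_after = 1 − (1 − 0.800)^2 = 0.960
ΔR = 0.960 − 0.800 = 0.160

0.160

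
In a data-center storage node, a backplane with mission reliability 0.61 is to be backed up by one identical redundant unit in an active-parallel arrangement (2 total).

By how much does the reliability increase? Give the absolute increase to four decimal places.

R_before = 0.61
R_after = 1 − (1 − 0.61)^2 = 0.8479
ΔR = 0.8479 − 0.61 = 0.2379

0.2379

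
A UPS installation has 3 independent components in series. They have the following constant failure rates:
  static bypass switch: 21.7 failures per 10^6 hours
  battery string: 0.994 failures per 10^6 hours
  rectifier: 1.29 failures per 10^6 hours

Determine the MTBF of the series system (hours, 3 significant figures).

41700

Series of exponential components: λ_sys = Σ λ_i
λ_sys = 0.0000217 + 0.000000994 + 0.00000129 = 2.3984e-05 /h
MTBF = 1 / λ_sys = 41700 h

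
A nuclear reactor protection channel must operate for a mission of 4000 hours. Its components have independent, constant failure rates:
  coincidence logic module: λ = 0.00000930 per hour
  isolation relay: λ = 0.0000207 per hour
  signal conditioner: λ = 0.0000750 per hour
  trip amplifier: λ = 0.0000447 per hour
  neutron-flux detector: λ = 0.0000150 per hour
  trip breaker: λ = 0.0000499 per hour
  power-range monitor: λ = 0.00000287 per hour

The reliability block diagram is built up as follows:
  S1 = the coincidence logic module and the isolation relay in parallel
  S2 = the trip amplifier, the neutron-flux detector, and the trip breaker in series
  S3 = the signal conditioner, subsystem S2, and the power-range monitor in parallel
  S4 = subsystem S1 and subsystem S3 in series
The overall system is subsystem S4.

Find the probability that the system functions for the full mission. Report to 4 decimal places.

R(coincidence logic module) = exp(−0.00000930 × 4000) = 0.963483
R(isolation relay) = exp(−0.0000207 × 4000) = 0.920535
R(signal conditioner) = exp(−0.0000750 × 4000) = 0.740818
R(trip amplifier) = exp(−0.0000447 × 4000) = 0.836273
R(neutron-flux detector) = exp(−0.0000150 × 4000) = 0.941765
R(trip breaker) = exp(−0.0000499 × 4000) = 0.819058
R(power-range monitor) = exp(−0.00000287 × 4000) = 0.988586
Parallel (coincidence logic module and isolation relay): 1 − (1 − 0.963483)(1 − 0.920535) = 0.997098
Series (trip amplifier, neutron-flux detector, and trip breaker): 0.836273 × 0.941765 × 0.819058 = 0.645068
Parallel (signal conditioner, [0.645068], and power-range monitor): 1 − (1 − 0.740818)(1 − 0.645068)(1 − 0.988586) = 0.998950
Series ([0.997098] and [0.998950]): 0.997098 × 0.998950 = 0.9961

0.9961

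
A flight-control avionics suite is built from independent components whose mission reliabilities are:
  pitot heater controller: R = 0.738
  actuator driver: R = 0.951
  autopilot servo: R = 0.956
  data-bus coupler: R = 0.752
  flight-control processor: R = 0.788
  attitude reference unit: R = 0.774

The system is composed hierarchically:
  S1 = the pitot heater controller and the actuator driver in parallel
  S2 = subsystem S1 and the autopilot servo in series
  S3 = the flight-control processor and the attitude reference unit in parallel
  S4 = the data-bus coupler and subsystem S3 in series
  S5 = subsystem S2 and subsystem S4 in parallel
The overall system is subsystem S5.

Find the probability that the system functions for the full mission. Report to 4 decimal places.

Parallel (pitot heater controller and actuator driver): 1 − (1 − 0.738000)(1 − 0.951000) = 0.987162
Series ([0.987162] and autopilot servo): 0.987162 × 0.956000 = 0.943727
Parallel (flight-control processor and attitude reference unit): 1 − (1 − 0.788000)(1 − 0.774000) = 0.952088
Series (data-bus coupler and [0.952088]): 0.752000 × 0.952088 = 0.715970
Parallel ([0.943727] and [0.715970]): 1 − (1 − 0.943727)(1 − 0.715970) = 0.9840

0.9840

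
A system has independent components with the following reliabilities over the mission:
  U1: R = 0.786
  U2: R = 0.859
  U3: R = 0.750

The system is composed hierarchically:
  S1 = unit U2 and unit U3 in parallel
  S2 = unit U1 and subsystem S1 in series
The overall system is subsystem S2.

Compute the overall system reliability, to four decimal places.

Parallel (U2 and U3): 1 − (1 − 0.859000)(1 − 0.750000) = 0.964750
Series (U1 and [0.964750]): 0.786000 × 0.964750 = 0.7583

0.7583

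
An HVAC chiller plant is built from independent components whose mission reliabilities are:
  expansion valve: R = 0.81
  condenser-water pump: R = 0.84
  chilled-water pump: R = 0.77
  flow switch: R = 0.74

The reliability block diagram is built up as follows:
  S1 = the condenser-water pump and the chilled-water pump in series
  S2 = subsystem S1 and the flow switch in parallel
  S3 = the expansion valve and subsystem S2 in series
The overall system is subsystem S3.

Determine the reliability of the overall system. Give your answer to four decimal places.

0.7356

Series (condenser-water pump and chilled-water pump): 0.840000 × 0.770000 = 0.646800
Parallel ([0.646800] and flow switch): 1 − (1 − 0.646800)(1 − 0.740000) = 0.908168
Series (expansion valve and [0.908168]): 0.810000 × 0.908168 = 0.7356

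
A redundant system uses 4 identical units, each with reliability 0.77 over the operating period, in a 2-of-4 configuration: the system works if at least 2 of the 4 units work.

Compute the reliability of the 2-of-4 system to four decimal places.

R = Σ_{i=2}^{4} C(4,i) p^i (1−p)^{4−i} with p = 0.77
C(4,2)·0.77^2·0.23^2 = 0.188186
C(4,3)·0.77^3·0.23^1 = 0.420010
C(4,4)·0.77^4·0.23^0 = 0.351530
Sum = 0.9597

0.9597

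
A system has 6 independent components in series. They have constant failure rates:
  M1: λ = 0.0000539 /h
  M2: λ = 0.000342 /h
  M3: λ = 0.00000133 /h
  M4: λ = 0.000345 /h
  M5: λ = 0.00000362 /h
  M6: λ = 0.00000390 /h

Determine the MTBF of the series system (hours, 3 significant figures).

Series of exponential components: λ_sys = Σ λ_i
λ_sys = 0.0000539 + 0.000342 + 0.00000133 + 0.000345 + 0.00000362 + 0.00000390 = 7.4975e-04 /h
MTBF = 1 / λ_sys = 1330 h

1330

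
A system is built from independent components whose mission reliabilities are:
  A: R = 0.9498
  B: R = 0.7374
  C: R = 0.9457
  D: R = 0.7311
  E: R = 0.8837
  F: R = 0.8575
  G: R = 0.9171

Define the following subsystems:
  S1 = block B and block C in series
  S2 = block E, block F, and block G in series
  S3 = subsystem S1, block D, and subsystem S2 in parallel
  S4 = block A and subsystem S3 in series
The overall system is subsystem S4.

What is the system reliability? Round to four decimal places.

0.9262

Series (B and C): 0.737400 × 0.945700 = 0.697359
Series (E, F, and G): 0.883700 × 0.857500 × 0.917100 = 0.694953
Parallel ([0.697359], D, and [0.694953]): 1 − (1 − 0.697359)(1 − 0.731100)(1 − 0.694953) = 0.975175
Series (A and [0.975175]): 0.949800 × 0.975175 = 0.9262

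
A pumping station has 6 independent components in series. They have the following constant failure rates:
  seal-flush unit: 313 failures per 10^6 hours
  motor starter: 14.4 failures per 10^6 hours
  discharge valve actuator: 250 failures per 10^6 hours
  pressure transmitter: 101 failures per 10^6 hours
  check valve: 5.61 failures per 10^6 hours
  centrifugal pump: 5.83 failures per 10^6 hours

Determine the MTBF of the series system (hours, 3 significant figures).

1450

Series of exponential components: λ_sys = Σ λ_i
λ_sys = 0.000313 + 0.0000144 + 0.000250 + 0.000101 + 0.00000561 + 0.00000583 = 6.8984e-04 /h
MTBF = 1 / λ_sys = 1450 h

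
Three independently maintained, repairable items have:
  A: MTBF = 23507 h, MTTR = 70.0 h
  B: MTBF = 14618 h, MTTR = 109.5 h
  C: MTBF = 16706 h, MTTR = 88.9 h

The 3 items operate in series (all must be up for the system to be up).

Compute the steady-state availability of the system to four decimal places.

0.9844

A(A) = MTBF/(MTBF+MTTR) = 23507/(23507+70.0) = 0.997031
A(B) = MTBF/(MTBF+MTTR) = 14618/(14618+109.5) = 0.992565
A(C) = MTBF/(MTBF+MTTR) = 16706/(16706+88.9) = 0.994707
Series availability: 0.997031 × 0.992565 × 0.994707 = 0.9844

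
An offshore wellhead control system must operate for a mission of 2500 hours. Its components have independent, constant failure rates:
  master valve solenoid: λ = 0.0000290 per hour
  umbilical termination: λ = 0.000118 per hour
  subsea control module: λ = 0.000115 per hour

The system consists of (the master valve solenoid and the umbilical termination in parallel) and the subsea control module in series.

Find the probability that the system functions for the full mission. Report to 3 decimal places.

0.737

R(master valve solenoid) = exp(−0.0000290 × 2500) = 0.93007
R(umbilical termination) = exp(−0.000118 × 2500) = 0.74453
R(subsea control module) = exp(−0.000115 × 2500) = 0.75014
Parallel (master valve solenoid and umbilical termination): 1 − (1 − 0.93007)(1 − 0.74453) = 0.98213
Series ([0.98213] and subsea control module): 0.98213 × 0.75014 = 0.737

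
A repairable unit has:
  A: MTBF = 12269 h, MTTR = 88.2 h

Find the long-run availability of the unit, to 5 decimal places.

A(A) = MTBF/(MTBF+MTTR) = 12269/(12269+88.2) = 0.99286

0.99286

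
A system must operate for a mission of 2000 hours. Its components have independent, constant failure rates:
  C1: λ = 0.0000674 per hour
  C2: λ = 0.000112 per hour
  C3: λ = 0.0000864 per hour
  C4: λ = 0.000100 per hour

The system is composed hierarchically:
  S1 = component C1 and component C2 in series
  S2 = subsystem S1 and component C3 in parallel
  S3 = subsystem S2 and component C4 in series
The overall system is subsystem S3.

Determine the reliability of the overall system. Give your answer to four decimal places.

0.7796

R(C1) = exp(−0.0000674 × 2000) = 0.873891
R(C2) = exp(−0.000112 × 2000) = 0.799315
R(C3) = exp(−0.0000864 × 2000) = 0.841306
R(C4) = exp(−0.000100 × 2000) = 0.818731
Series (C1 and C2): 0.873891 × 0.799315 = 0.698514
Parallel ([0.698514] and C3): 1 − (1 − 0.698514)(1 − 0.841306) = 0.952156
Series ([0.952156] and C4): 0.952156 × 0.818731 = 0.7796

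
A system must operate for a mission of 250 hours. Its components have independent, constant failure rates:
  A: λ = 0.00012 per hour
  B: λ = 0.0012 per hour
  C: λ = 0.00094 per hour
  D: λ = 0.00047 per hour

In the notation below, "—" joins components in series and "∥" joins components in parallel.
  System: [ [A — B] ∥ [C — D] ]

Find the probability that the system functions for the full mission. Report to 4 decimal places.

0.9165

R(A) = exp(−0.00012 × 250) = 0.970446
R(B) = exp(−0.0012 × 250) = 0.740818
R(C) = exp(−0.00094 × 250) = 0.790571
R(D) = exp(−0.00047 × 250) = 0.889141
Series (A and B): 0.970446 × 0.740818 = 0.718924
Series (C and D): 0.790571 × 0.889141 = 0.702929
Parallel ([0.718924] and [0.702929]): 1 − (1 − 0.718924)(1 − 0.702929) = 0.9165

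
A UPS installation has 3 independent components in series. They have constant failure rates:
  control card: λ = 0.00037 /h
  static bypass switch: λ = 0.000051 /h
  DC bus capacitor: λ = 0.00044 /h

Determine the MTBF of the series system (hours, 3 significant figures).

1160

Series of exponential components: λ_sys = Σ λ_i
λ_sys = 0.00037 + 0.000051 + 0.00044 = 8.6100e-04 /h
MTBF = 1 / λ_sys = 1160 h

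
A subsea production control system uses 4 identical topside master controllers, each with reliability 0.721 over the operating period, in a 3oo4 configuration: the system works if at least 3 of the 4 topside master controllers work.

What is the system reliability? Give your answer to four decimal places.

R = Σ_{i=3}^{4} C(4,i) p^i (1−p)^{4−i} with p = 0.721
C(4,3)·0.721^3·0.279^1 = 0.418283
C(4,4)·0.721^4·0.279^0 = 0.270235
Sum = 0.6885

0.6885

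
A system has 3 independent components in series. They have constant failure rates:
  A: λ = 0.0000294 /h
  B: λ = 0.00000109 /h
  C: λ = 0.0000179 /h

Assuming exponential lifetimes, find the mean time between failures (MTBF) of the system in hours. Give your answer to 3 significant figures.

20700

Series of exponential components: λ_sys = Σ λ_i
λ_sys = 0.0000294 + 0.00000109 + 0.0000179 = 4.8390e-05 /h
MTBF = 1 / λ_sys = 20700 h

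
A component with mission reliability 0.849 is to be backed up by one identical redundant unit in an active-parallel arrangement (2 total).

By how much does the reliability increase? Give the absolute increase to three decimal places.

0.128

R_before = 0.849
R_after = 1 − (1 − 0.849)^2 = 0.977
ΔR = 0.977 − 0.849 = 0.128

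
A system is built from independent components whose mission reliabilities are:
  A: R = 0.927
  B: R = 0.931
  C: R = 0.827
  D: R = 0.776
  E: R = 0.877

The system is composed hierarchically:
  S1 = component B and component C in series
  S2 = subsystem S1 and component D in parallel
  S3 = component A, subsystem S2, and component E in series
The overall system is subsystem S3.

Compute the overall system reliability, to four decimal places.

Series (B and C): 0.931000 × 0.827000 = 0.769937
Parallel ([0.769937] and D): 1 − (1 − 0.769937)(1 − 0.776000) = 0.948466
Series (A, [0.948466], and E): 0.927000 × 0.948466 × 0.877000 = 0.7711

0.7711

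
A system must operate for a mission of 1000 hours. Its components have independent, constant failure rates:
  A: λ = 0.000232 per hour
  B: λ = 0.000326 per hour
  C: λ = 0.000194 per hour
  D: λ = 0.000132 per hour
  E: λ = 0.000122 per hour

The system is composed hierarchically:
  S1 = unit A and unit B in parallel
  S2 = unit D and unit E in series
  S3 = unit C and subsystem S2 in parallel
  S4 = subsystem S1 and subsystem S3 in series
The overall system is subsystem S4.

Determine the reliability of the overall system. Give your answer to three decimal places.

0.905

R(A) = exp(−0.000232 × 1000) = 0.79295
R(B) = exp(−0.000326 × 1000) = 0.72181
R(C) = exp(−0.000194 × 1000) = 0.82366
R(D) = exp(−0.000132 × 1000) = 0.87634
R(E) = exp(−0.000122 × 1000) = 0.88515
Parallel (A and B): 1 − (1 − 0.79295)(1 − 0.72181) = 0.94240
Series (D and E): 0.87634 × 0.88515 = 0.77569
Parallel (C and [0.77569]): 1 − (1 − 0.82366)(1 − 0.77569) = 0.96045
Series ([0.94240] and [0.96045]): 0.94240 × 0.96045 = 0.905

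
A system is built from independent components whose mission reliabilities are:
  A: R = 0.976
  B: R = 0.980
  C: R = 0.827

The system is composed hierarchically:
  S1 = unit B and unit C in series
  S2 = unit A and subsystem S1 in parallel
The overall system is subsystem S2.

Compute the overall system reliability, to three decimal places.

Series (B and C): 0.98000 × 0.82700 = 0.81046
Parallel (A and [0.81046]): 1 − (1 − 0.97600)(1 − 0.81046) = 0.995

0.995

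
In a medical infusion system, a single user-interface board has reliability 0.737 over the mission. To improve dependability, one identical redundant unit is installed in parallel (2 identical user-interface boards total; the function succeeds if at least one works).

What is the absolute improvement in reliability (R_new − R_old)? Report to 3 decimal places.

0.194

R_before = 0.737
R_after = 1 − (1 − 0.737)^2 = 0.931
ΔR = 0.931 − 0.737 = 0.194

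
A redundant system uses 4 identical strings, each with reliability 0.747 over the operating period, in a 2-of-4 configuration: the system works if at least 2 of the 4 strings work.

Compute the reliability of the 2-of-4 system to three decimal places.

0.948

R = Σ_{i=2}^{4} C(4,i) p^i (1−p)^{4−i} with p = 0.747
C(4,2)·0.747^2·0.253^2 = 0.21431
C(4,3)·0.747^3·0.253^1 = 0.42183
C(4,4)·0.747^4·0.253^0 = 0.31137
Sum = 0.948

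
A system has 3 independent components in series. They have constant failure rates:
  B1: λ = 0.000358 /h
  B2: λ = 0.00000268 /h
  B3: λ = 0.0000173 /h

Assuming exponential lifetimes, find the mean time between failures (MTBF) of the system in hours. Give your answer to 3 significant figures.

2650

Series of exponential components: λ_sys = Σ λ_i
λ_sys = 0.000358 + 0.00000268 + 0.0000173 = 3.7798e-04 /h
MTBF = 1 / λ_sys = 2650 h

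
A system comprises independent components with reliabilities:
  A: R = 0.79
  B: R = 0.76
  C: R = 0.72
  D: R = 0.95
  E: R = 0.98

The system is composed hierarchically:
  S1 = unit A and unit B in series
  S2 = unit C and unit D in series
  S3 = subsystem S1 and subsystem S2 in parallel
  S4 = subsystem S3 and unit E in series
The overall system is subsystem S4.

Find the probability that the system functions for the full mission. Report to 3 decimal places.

0.856

Series (A and B): 0.79000 × 0.76000 = 0.60040
Series (C and D): 0.72000 × 0.95000 = 0.68400
Parallel ([0.60040] and [0.68400]): 1 − (1 − 0.60040)(1 − 0.68400) = 0.87373
Series ([0.87373] and E): 0.87373 × 0.98000 = 0.856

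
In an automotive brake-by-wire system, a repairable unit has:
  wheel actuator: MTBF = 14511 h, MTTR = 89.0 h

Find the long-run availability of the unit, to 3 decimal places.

0.994

A(wheel actuator) = MTBF/(MTBF+MTTR) = 14511/(14511+89.0) = 0.994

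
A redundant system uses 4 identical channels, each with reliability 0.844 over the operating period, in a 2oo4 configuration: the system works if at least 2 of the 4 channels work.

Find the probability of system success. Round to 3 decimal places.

R = Σ_{i=2}^{4} C(4,i) p^i (1−p)^{4−i} with p = 0.844
C(4,2)·0.844^2·0.156^2 = 0.10401
C(4,3)·0.844^3·0.156^1 = 0.37516
C(4,4)·0.844^4·0.156^0 = 0.50742
Sum = 0.987

0.987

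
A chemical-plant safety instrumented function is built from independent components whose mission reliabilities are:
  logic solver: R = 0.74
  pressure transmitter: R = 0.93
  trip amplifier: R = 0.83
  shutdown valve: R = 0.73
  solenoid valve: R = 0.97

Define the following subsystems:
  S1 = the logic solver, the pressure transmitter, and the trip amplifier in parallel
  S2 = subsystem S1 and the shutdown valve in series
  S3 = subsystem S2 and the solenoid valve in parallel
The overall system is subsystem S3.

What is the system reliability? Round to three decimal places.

0.992

Parallel (logic solver, pressure transmitter, and trip amplifier): 1 − (1 − 0.74000)(1 − 0.93000)(1 − 0.83000) = 0.99691
Series ([0.99691] and shutdown valve): 0.99691 × 0.73000 = 0.72774
Parallel ([0.72774] and solenoid valve): 1 − (1 − 0.72774)(1 − 0.97000) = 0.992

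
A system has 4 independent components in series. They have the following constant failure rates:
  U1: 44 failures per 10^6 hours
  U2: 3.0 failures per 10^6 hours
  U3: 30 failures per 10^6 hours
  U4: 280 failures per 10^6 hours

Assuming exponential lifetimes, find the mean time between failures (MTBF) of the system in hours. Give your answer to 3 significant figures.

2800

Series of exponential components: λ_sys = Σ λ_i
λ_sys = 0.000044 + 0.0000030 + 0.000030 + 0.00028 = 3.5700e-04 /h
MTBF = 1 / λ_sys = 2800 h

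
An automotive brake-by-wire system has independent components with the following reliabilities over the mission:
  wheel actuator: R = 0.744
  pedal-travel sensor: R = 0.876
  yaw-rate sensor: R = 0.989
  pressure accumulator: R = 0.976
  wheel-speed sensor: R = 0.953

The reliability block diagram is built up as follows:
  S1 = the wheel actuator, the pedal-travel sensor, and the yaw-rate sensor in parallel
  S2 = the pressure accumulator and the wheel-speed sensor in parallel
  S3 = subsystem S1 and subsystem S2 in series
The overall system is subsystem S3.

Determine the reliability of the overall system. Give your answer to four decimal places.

Parallel (wheel actuator, pedal-travel sensor, and yaw-rate sensor): 1 − (1 − 0.744000)(1 − 0.876000)(1 − 0.989000) = 0.999651
Parallel (pressure accumulator and wheel-speed sensor): 1 − (1 − 0.976000)(1 − 0.953000) = 0.998872
Series ([0.999651] and [0.998872]): 0.999651 × 0.998872 = 0.9985

0.9985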